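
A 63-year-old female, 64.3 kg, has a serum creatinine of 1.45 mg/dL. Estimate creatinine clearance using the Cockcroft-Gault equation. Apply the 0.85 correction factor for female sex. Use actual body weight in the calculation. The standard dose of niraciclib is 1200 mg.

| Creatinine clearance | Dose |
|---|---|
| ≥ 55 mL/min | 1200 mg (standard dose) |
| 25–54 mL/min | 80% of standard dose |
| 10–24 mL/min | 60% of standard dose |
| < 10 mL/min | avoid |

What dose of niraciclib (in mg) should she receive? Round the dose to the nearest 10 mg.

CrCl = (140 − 63) × 64.3 / (72 × 1.45) × 0.85 = 4951.1 / 104.40 × 0.85 ≈ 40.3 mL/min
CrCl ≈ 40 mL/min → bracket 25–54 mL/min.
80% of 1200 mg = 960 mg

960 mg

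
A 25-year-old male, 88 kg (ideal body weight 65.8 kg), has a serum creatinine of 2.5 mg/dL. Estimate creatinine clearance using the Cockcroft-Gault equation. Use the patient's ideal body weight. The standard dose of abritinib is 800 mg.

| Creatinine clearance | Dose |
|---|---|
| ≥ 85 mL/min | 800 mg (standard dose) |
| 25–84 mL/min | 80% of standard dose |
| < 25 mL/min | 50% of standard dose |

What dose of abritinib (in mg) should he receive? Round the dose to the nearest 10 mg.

CrCl = (140 − 25) × 65.8 / (72 × 2.5) = 7567.0 / 180.00 ≈ 42.0 mL/min
CrCl ≈ 42 mL/min → bracket 25–84 mL/min.
80% of 800 mg = 640 mg

640 mg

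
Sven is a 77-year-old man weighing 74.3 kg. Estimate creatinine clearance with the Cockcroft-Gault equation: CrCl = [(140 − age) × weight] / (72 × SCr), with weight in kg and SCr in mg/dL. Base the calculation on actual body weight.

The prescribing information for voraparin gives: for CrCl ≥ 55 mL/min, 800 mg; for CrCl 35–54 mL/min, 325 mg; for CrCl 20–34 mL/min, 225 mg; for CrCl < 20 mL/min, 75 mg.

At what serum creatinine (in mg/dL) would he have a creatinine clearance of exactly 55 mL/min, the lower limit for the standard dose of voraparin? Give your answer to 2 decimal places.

1.18 mg/dL

Standard dose requires CrCl ≥ 55 mL/min.
Set (140 − 77) × 74.3 / (72 × SCr) = 55
SCr = (140 − 77) × 74.3 / (72 × 55) = 1.182 mg/dL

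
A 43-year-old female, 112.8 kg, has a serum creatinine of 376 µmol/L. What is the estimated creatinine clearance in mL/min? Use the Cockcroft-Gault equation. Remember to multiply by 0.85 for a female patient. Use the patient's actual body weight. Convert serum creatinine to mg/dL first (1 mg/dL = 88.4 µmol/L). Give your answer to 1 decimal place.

30.4 mL/min

SCr = 376 / 88.4 = 4.253 mg/dL
CrCl = (140 − 43) × 112.8 / (72 × 4.253) × 0.85 = 10941.6 / 306.22 × 0.85 ≈ 30.4 mL/min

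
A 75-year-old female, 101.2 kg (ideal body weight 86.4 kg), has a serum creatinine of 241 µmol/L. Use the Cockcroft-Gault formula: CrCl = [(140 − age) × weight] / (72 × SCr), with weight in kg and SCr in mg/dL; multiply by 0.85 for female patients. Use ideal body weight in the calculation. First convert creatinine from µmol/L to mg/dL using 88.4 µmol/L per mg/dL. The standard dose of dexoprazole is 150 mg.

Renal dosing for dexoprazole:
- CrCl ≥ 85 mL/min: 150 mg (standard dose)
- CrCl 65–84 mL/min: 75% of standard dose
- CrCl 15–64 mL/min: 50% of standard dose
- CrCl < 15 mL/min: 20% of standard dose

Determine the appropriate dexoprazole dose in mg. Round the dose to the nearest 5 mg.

SCr = 241 / 88.4 = 2.726 mg/dL
CrCl = (140 − 75) × 86.4 / (72 × 2.726) × 0.85 = 5616.0 / 196.27 × 0.85 ≈ 24.3 mL/min
CrCl ≈ 24 mL/min → bracket 15–64 mL/min.
50% of 150 mg = 75 mg

75 mg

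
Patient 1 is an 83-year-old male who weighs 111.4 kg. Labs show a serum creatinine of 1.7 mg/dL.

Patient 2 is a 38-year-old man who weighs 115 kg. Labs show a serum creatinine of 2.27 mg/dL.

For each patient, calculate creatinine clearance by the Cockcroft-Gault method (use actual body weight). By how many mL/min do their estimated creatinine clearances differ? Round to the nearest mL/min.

Patient 1: CrCl = (140 − 83) × 111.4 / (72 × 1.7) = 6349.8 / 122.40 ≈ 51.9 mL/min
Patient 2: CrCl = (140 − 38) × 115 / (72 × 2.27) = 11730.0 / 163.44 ≈ 71.8 mL/min
|51.9 − 71.8| = 19.9 mL/min

20 mL/min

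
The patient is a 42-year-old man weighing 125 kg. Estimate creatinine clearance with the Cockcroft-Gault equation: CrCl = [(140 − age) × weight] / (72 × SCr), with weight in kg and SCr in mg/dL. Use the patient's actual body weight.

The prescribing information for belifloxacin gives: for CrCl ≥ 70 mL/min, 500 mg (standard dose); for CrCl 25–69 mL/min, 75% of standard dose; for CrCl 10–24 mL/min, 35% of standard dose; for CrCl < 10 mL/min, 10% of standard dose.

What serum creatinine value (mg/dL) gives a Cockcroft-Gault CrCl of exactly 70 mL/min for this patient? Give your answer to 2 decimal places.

2.43 mg/dL

Standard dose requires CrCl ≥ 70 mL/min.
Set (140 − 42) × 125 / (72 × SCr) = 70
SCr = (140 − 42) × 125 / (72 × 70) = 2.431 mg/dL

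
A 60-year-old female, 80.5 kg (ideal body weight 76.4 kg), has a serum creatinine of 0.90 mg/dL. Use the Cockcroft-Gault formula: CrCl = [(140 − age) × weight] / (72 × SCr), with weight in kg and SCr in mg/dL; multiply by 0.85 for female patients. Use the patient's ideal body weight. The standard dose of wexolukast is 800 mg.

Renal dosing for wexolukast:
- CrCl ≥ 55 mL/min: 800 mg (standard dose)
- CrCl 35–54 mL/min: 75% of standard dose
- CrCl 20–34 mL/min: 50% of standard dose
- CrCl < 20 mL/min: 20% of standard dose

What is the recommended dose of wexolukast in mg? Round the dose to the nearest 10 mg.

CrCl = (140 − 60) × 76.4 / (72 × 0.9) × 0.85 = 6112.0 / 64.80 × 0.85 ≈ 80.2 mL/min
CrCl ≈ 80 mL/min → bracket ≥ 55 mL/min.
100% of 800 mg = 800 mg

800 mg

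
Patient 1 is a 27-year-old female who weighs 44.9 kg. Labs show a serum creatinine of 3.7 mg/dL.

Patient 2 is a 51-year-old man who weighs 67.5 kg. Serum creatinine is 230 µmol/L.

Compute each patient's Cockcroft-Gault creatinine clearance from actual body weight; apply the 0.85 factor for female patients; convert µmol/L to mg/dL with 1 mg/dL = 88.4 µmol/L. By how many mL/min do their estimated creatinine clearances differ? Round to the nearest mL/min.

Patient 1: CrCl = (140 − 27) × 44.9 / (72 × 3.7) × 0.85 = 5073.7 / 266.40 × 0.85 ≈ 16.2 mL/min
Patient 2: SCr = 230 / 88.4 = 2.602 mg/dL
Patient 2: CrCl = (140 − 51) × 67.5 / (72 × 2.602) = 6007.5 / 187.34 ≈ 32.1 mL/min
|16.2 − 32.1| = 15.9 mL/min

16 mL/min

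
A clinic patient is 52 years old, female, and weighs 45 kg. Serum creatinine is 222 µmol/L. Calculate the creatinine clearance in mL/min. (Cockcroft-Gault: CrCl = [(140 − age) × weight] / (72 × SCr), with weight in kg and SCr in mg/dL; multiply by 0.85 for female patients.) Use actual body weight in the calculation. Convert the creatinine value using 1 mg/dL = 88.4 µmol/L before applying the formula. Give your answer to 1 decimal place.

18.6 mL/min

SCr = 222 / 88.4 = 2.511 mg/dL
CrCl = (140 − 52) × 45 / (72 × 2.511) × 0.85 = 3960.0 / 180.79 × 0.85 ≈ 18.6 mL/min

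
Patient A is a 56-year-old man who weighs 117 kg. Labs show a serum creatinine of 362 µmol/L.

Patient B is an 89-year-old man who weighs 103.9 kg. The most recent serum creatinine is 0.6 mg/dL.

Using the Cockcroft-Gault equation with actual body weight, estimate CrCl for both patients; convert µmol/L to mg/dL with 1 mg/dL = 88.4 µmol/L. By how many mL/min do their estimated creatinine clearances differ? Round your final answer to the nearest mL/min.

Patient A: SCr = 362 / 88.4 = 4.095 mg/dL
Patient A: CrCl = (140 − 56) × 117 / (72 × 4.095) = 9828.0 / 294.84 ≈ 33.3 mL/min
Patient B: CrCl = (140 − 89) × 103.9 / (72 × 0.6) = 5298.9 / 43.20 ≈ 122.7 mL/min
|33.3 − 122.7| = 89.4 mL/min

89 mL/min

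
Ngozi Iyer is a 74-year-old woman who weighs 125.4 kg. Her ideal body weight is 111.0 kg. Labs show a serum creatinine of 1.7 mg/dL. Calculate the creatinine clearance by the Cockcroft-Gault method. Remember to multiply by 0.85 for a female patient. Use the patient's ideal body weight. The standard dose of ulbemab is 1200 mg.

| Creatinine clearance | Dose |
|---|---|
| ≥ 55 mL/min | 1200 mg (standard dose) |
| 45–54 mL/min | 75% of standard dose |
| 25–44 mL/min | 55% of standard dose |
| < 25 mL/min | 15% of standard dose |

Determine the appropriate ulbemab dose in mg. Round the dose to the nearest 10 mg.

900 mg

CrCl = (140 − 74) × 111 / (72 × 1.7) × 0.85 = 7326.0 / 122.40 × 0.85 ≈ 50.9 mL/min
CrCl ≈ 51 mL/min → bracket 45–54 mL/min.
75% of 1200 mg = 900 mg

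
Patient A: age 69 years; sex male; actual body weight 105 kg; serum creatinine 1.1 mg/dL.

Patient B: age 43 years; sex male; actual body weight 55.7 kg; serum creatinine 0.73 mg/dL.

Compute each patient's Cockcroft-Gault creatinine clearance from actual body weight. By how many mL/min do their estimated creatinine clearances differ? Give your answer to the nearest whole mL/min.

9 mL/min

Patient A: CrCl = (140 − 69) × 105 / (72 × 1.1) = 7455.0 / 79.20 ≈ 94.1 mL/min
Patient B: CrCl = (140 − 43) × 55.7 / (72 × 0.73) = 5402.9 / 52.56 ≈ 102.8 mL/min
|94.1 − 102.8| = 8.7 mL/min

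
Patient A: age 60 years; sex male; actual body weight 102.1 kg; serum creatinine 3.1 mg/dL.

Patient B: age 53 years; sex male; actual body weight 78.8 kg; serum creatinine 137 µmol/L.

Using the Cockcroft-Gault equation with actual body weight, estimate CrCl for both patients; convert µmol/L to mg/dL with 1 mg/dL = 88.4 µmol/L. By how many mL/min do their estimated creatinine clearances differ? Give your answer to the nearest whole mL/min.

Patient A: CrCl = (140 − 60) × 102.1 / (72 × 3.1) = 8168.0 / 223.20 ≈ 36.6 mL/min
Patient B: SCr = 137 / 88.4 = 1.55 mg/dL
Patient B: CrCl = (140 − 53) × 78.8 / (72 × 1.55) = 6855.6 / 111.60 ≈ 61.4 mL/min
|36.6 − 61.4| = 24.8 mL/min

25 mL/min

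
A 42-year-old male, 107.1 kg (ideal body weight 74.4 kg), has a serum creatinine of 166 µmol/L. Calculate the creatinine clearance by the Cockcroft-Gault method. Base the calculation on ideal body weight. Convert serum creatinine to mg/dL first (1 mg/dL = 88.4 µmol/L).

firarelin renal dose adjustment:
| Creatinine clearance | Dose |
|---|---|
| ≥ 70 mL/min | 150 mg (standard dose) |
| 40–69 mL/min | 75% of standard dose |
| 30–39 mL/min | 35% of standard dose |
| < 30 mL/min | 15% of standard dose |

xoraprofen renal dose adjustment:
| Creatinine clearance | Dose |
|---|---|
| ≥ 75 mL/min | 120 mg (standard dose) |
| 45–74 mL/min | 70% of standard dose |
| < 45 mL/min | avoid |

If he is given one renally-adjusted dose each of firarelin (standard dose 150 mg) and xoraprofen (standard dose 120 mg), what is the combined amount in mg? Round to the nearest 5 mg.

SCr = 166 / 88.4 = 1.878 mg/dL
CrCl = (140 − 42) × 74.4 / (72 × 1.878) = 7291.2 / 135.22 ≈ 53.9 mL/min
CrCl ≈ 54 mL/min.
firarelin: 40–69 mL/min → 75% of 150 mg = 112.5 mg.
xoraprofen: 45–74 mL/min → 70% of 120 mg = 84 mg.
Total = 112.5 + 84 = 196.5 mg.

195 mg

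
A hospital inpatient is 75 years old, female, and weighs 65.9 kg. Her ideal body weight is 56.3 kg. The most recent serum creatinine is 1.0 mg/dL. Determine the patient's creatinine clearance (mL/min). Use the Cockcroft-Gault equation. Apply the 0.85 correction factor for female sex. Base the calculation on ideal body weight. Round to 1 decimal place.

CrCl = (140 − 75) × 56.3 / (72 × 1) × 0.85 = 3659.5 / 72.00 × 0.85 ≈ 43.2 mL/min

43.2 mL/min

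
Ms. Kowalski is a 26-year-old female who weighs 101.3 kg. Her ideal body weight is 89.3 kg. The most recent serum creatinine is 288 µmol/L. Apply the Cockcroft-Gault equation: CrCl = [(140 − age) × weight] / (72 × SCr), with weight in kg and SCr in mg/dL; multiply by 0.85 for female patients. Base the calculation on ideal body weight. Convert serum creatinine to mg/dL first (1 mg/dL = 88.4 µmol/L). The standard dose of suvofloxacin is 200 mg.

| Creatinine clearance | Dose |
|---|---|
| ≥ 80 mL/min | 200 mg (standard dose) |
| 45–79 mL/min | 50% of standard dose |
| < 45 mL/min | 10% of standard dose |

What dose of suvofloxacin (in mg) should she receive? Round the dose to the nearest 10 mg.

20 mg

SCr = 288 / 88.4 = 3.258 mg/dL
CrCl = (140 − 26) × 89.3 / (72 × 3.258) × 0.85 = 10180.2 / 234.58 × 0.85 ≈ 36.9 mL/min
CrCl ≈ 37 mL/min → bracket < 45 mL/min.
10% of 200 mg = 20 mg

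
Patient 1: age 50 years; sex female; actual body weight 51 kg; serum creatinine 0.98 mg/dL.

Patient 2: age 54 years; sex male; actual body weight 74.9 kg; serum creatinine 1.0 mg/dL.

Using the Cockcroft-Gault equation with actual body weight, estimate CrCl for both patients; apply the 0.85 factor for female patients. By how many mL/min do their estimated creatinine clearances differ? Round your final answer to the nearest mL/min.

Patient 1: CrCl = (140 − 50) × 51 / (72 × 0.98) × 0.85 = 4590.0 / 70.56 × 0.85 ≈ 55.3 mL/min
Patient 2: CrCl = (140 − 54) × 74.9 / (72 × 1) = 6441.4 / 72.00 ≈ 89.5 mL/min
|55.3 − 89.5| = 34.2 mL/min

34 mL/min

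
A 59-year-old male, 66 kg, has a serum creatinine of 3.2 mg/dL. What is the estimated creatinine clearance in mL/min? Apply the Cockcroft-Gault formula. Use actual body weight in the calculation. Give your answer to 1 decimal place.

CrCl = (140 − 59) × 66 / (72 × 3.2) = 5346.0 / 230.40 ≈ 23.2 mL/min

23.2 mL/min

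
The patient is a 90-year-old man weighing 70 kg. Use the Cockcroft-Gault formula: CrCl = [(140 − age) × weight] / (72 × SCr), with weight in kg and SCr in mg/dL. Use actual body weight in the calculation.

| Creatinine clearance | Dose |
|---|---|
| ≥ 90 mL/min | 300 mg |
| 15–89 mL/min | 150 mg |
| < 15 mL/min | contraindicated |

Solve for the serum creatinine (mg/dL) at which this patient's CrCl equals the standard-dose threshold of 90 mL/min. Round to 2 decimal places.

0.54 mg/dL

Standard dose requires CrCl ≥ 90 mL/min.
Set (140 − 90) × 70 / (72 × SCr) = 90
SCr = (140 − 90) × 70 / (72 × 90) = 0.540 mg/dL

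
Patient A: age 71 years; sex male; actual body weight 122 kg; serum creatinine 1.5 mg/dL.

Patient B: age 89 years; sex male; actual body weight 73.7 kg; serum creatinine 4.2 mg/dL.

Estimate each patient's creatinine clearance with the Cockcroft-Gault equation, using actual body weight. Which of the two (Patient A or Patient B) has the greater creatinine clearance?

Patient A

Patient A: CrCl = (140 − 71) × 122 / (72 × 1.5) = 8418.0 / 108.00 ≈ 77.9 mL/min
Patient B: CrCl = (140 − 89) × 73.7 / (72 × 4.2) = 3758.7 / 302.40 ≈ 12.4 mL/min
77.9 vs 12.4 mL/min → Patient A is higher.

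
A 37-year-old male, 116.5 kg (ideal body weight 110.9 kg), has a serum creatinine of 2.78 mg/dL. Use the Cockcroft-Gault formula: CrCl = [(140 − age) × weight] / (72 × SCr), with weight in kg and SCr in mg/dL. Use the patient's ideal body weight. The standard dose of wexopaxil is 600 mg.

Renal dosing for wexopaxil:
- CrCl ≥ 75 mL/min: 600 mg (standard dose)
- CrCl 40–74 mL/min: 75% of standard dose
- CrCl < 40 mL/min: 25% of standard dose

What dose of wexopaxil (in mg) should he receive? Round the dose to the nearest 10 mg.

450 mg

CrCl = (140 − 37) × 110.9 / (72 × 2.78) = 11422.7 / 200.16 ≈ 57.1 mL/min
CrCl ≈ 57 mL/min → bracket 40–74 mL/min.
75% of 600 mg = 450 mg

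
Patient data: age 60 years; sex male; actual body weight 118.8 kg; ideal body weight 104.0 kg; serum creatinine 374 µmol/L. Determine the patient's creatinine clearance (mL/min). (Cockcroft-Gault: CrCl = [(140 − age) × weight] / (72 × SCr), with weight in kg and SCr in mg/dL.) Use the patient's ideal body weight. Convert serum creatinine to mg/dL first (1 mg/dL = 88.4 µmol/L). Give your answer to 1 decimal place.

SCr = 374 / 88.4 = 4.231 mg/dL
CrCl = (140 − 60) × 104 / (72 × 4.231) = 8320.0 / 304.63 ≈ 27.3 mL/min

27.3 mL/min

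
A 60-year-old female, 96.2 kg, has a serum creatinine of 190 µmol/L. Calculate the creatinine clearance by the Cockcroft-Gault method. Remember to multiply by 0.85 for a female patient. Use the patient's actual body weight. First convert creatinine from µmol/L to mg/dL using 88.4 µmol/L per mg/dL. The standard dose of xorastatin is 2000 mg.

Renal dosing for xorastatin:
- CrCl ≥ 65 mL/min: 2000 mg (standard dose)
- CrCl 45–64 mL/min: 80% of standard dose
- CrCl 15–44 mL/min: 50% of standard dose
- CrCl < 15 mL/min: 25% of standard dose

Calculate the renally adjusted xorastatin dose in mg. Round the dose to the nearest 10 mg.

SCr = 190 / 88.4 = 2.149 mg/dL
CrCl = (140 − 60) × 96.2 / (72 × 2.149) × 0.85 = 7696.0 / 154.73 × 0.85 ≈ 42.3 mL/min
CrCl ≈ 42 mL/min → bracket 15–44 mL/min.
50% of 2000 mg = 1000 mg

1000 mg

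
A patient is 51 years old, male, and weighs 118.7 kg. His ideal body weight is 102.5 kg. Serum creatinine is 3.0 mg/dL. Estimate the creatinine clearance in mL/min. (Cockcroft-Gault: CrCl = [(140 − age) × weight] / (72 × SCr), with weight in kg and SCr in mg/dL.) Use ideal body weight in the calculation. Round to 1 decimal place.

42.2 mL/min

CrCl = (140 − 51) × 102.5 / (72 × 3) = 9122.5 / 216.00 ≈ 42.2 mL/min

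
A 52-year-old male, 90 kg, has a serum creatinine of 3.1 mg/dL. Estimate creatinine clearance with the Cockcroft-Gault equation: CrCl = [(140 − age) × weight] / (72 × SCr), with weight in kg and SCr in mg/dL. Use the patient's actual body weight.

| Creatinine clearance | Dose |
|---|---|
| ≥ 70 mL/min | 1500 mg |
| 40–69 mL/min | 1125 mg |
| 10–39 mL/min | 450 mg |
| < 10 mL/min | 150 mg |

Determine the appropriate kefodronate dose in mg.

450 mg

CrCl = (140 − 52) × 90 / (72 × 3.1) = 7920.0 / 223.20 ≈ 35.5 mL/min
CrCl ≈ 35 mL/min → bracket 10–39 mL/min.
Dose for this bracket: 450 mg.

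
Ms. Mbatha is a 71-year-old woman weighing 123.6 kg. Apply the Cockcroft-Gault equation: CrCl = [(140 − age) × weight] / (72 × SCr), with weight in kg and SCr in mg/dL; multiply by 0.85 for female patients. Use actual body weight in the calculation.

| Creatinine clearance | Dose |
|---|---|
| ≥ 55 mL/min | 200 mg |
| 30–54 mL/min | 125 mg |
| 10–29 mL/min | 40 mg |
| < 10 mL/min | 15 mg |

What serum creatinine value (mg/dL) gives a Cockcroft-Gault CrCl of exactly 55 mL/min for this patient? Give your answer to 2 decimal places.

Standard dose requires CrCl ≥ 55 mL/min.
Set (140 − 71) × 123.6 × 0.85 / (72 × SCr) = 55
SCr = (140 − 71) × 123.6 × 0.85 / (72 × 55) = 1.831 mg/dL

1.83 mg/dL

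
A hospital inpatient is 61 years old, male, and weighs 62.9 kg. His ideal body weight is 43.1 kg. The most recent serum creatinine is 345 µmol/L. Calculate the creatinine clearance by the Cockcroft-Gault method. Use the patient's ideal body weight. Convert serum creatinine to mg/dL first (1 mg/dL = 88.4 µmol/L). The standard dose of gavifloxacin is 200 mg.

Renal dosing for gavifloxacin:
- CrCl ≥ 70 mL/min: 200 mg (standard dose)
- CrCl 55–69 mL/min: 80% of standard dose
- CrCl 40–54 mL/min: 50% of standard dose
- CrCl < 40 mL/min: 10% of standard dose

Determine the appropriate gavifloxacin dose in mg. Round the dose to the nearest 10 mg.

SCr = 345 / 88.4 = 3.903 mg/dL
CrCl = (140 − 61) × 43.1 / (72 × 3.903) = 3404.9 / 281.02 ≈ 12.1 mL/min
CrCl ≈ 12 mL/min → bracket < 40 mL/min.
10% of 200 mg = 20 mg

20 mg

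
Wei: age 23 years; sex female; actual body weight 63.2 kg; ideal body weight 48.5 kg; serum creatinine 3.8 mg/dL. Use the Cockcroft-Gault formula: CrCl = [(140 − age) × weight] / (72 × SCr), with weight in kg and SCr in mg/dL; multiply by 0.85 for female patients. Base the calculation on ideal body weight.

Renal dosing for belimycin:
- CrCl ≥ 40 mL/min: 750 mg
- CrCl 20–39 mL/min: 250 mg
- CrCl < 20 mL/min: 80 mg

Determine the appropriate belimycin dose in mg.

CrCl = (140 − 23) × 48.5 / (72 × 3.8) × 0.85 = 5674.5 / 273.60 × 0.85 ≈ 17.6 mL/min
CrCl ≈ 18 mL/min → bracket < 20 mL/min.
Dose for this bracket: 80 mg.

80 mg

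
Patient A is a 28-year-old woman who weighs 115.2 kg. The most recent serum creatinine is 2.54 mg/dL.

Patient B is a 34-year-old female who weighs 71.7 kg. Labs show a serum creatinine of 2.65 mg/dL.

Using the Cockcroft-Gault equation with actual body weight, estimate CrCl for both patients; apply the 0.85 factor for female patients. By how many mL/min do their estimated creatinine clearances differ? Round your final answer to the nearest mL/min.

Patient A: CrCl = (140 − 28) × 115.2 / (72 × 2.54) × 0.85 = 12902.4 / 182.88 × 0.85 ≈ 60.0 mL/min
Patient B: CrCl = (140 − 34) × 71.7 / (72 × 2.65) × 0.85 = 7600.2 / 190.80 × 0.85 ≈ 33.9 mL/min
|60.0 − 33.9| = 26.1 mL/min

26 mL/min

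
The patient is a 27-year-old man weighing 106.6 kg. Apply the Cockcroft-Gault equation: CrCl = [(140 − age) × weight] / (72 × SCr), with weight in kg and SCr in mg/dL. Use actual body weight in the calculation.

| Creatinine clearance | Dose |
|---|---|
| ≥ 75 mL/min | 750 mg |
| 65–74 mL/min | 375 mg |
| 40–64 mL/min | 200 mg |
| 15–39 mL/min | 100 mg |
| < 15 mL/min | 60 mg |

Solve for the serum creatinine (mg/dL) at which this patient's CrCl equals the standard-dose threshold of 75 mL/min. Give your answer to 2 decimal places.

Standard dose requires CrCl ≥ 75 mL/min.
Set (140 − 27) × 106.6 / (72 × SCr) = 75
SCr = (140 − 27) × 106.6 / (72 × 75) = 2.231 mg/dL

2.23 mg/dL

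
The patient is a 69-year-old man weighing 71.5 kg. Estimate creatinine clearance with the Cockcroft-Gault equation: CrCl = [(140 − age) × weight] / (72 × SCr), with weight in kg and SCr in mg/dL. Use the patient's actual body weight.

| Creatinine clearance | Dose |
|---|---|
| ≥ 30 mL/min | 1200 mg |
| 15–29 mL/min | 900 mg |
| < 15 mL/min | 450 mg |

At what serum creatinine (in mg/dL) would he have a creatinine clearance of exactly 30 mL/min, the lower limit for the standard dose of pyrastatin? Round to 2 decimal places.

2.35 mg/dL

Standard dose requires CrCl ≥ 30 mL/min.
Set (140 − 69) × 71.5 / (72 × SCr) = 30
SCr = (140 − 69) × 71.5 / (72 × 30) = 2.350 mg/dL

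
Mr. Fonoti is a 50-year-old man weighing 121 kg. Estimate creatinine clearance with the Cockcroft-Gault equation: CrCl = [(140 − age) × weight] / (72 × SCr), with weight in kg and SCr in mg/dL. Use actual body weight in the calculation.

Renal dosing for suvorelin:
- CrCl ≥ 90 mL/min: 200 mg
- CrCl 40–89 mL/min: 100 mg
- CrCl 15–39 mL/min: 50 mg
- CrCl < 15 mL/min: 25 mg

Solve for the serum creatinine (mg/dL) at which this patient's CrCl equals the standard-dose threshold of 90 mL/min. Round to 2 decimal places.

Standard dose requires CrCl ≥ 90 mL/min.
Set (140 − 50) × 121 / (72 × SCr) = 90
SCr = (140 − 50) × 121 / (72 × 90) = 1.681 mg/dL

1.68 mg/dL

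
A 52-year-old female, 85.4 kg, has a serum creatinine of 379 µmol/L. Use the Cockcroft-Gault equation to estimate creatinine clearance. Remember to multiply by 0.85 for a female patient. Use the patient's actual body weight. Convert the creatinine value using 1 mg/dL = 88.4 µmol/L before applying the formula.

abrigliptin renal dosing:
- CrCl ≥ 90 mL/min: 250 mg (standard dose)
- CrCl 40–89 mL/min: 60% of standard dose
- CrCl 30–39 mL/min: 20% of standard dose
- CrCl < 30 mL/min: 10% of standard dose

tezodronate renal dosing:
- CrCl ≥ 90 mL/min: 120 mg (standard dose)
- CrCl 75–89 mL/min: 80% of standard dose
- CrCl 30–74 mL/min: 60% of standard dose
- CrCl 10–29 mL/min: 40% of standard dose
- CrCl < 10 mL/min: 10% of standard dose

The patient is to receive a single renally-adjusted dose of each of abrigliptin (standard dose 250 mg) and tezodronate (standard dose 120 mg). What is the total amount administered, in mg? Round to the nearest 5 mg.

75 mg

SCr = 379 / 88.4 = 4.287 mg/dL
CrCl = (140 − 52) × 85.4 / (72 × 4.287) × 0.85 = 7515.2 / 308.66 × 0.85 ≈ 20.7 mL/min
CrCl ≈ 21 mL/min.
abrigliptin: < 30 mL/min → 10% of 250 mg = 25 mg.
tezodronate: 10–29 mL/min → 40% of 120 mg = 48 mg.
Total = 25 + 48 = 73 mg.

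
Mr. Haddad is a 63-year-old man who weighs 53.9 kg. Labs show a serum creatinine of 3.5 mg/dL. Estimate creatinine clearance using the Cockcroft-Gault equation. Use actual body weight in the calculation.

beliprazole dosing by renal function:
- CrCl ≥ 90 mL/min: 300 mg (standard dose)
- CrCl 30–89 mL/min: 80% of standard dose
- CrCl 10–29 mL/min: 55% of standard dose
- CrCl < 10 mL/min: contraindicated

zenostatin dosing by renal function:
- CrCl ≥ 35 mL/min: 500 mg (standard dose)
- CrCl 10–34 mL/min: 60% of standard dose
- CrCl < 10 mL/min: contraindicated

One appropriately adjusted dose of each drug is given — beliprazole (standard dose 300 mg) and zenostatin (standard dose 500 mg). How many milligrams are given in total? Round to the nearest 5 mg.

465 mg

CrCl = (140 − 63) × 53.9 / (72 × 3.5) = 4150.3 / 252.00 ≈ 16.5 mL/min
CrCl ≈ 16 mL/min.
beliprazole: 10–29 mL/min → 55% of 300 mg = 165 mg.
zenostatin: 10–34 mL/min → 60% of 500 mg = 300 mg.
Total = 165 + 300 = 465 mg.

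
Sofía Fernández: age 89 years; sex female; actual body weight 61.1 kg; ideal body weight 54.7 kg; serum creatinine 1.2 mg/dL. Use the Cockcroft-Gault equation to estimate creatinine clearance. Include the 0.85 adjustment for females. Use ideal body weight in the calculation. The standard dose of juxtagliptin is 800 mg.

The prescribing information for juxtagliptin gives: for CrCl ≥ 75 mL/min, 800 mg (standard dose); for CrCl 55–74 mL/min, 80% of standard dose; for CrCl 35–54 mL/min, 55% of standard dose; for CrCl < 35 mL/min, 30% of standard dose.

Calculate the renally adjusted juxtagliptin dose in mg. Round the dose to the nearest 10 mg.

240 mg

CrCl = (140 − 89) × 54.7 / (72 × 1.2) × 0.85 = 2789.7 / 86.40 × 0.85 ≈ 27.4 mL/min
CrCl ≈ 27 mL/min → bracket < 35 mL/min.
30% of 800 mg = 240 mg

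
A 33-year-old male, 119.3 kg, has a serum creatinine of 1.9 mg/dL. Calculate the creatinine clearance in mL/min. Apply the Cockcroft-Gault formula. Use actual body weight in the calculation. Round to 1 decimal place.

93.3 mL/min

CrCl = (140 − 33) × 119.3 / (72 × 1.9) = 12765.1 / 136.80 ≈ 93.3 mL/min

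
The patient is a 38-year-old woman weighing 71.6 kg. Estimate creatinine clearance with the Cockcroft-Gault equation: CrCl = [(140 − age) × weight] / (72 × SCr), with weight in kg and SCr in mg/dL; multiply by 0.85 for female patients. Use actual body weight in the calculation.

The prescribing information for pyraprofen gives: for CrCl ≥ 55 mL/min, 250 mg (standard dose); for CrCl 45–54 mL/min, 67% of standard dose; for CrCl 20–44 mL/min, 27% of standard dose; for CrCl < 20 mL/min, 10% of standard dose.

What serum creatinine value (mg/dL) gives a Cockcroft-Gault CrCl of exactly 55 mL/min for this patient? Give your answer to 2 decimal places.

1.57 mg/dL

Standard dose requires CrCl ≥ 55 mL/min.
Set (140 − 38) × 71.6 × 0.85 / (72 × SCr) = 55
SCr = (140 − 38) × 71.6 × 0.85 / (72 × 55) = 1.568 mg/dL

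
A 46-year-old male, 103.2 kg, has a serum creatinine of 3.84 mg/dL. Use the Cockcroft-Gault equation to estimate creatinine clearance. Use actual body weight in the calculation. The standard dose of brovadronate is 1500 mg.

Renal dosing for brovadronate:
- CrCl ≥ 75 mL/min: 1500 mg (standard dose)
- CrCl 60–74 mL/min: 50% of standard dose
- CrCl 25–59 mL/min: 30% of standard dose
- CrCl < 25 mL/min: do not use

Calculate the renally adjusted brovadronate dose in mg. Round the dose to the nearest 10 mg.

450 mg

CrCl = (140 − 46) × 103.2 / (72 × 3.84) = 9700.8 / 276.48 ≈ 35.1 mL/min
CrCl ≈ 35 mL/min → bracket 25–59 mL/min.
30% of 1500 mg = 450 mg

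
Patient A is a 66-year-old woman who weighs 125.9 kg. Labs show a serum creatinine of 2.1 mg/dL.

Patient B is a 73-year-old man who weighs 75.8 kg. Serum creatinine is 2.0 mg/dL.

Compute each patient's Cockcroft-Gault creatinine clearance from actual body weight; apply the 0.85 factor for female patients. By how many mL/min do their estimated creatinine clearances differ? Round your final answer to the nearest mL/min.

17 mL/min

Patient A: CrCl = (140 − 66) × 125.9 / (72 × 2.1) × 0.85 = 9316.6 / 151.20 × 0.85 ≈ 52.4 mL/min
Patient B: CrCl = (140 − 73) × 75.8 / (72 × 2) = 5078.6 / 144.00 ≈ 35.3 mL/min
|52.4 − 35.3| = 17.1 mL/min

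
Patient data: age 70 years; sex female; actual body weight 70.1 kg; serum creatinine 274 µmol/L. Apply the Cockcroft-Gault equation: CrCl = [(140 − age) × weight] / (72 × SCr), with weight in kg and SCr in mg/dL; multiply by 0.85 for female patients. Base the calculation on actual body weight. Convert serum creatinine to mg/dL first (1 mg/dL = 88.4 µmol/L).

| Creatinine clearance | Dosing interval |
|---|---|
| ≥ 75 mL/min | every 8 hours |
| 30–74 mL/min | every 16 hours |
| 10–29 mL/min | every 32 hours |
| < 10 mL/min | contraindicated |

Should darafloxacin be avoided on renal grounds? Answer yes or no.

no

SCr = 274 / 88.4 = 3.1 mg/dL
CrCl = (140 − 70) × 70.1 / (72 × 3.1) × 0.85 = 4907.0 / 223.20 × 0.85 ≈ 18.7 mL/min
CrCl ≈ 19 mL/min, which is ≥ 10 mL/min.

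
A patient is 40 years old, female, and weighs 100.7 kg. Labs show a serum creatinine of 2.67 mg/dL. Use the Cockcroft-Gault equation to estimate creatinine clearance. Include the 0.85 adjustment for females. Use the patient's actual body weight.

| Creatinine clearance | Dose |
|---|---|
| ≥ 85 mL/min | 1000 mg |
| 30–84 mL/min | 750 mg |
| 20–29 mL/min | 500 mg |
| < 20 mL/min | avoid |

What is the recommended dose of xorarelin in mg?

CrCl = (140 − 40) × 100.7 / (72 × 2.67) × 0.85 = 10070.0 / 192.24 × 0.85 ≈ 44.5 mL/min
CrCl ≈ 45 mL/min → bracket 30–84 mL/min.
Dose for this bracket: 750 mg.

750 mg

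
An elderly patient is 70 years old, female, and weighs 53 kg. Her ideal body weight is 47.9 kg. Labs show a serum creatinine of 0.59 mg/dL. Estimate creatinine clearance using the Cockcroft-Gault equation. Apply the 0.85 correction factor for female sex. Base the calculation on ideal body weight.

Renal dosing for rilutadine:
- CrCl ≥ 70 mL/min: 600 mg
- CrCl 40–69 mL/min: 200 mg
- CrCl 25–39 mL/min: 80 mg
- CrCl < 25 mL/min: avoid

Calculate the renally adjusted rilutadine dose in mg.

CrCl = (140 − 70) × 47.9 / (72 × 0.59) × 0.85 = 3353.0 / 42.48 × 0.85 ≈ 67.1 mL/min
CrCl ≈ 67 mL/min → bracket 40–69 mL/min.
Dose for this bracket: 200 mg.

200 mg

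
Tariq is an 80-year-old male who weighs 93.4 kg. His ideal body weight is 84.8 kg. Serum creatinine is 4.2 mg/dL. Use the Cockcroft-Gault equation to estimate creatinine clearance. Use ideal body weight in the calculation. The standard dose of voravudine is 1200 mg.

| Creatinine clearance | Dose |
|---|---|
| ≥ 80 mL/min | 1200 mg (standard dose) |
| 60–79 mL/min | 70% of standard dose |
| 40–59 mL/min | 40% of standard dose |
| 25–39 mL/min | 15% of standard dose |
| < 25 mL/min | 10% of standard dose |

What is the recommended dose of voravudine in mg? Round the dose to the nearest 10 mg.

120 mg

CrCl = (140 − 80) × 84.8 / (72 × 4.2) = 5088.0 / 302.40 ≈ 16.8 mL/min
CrCl ≈ 17 mL/min → bracket < 25 mL/min.
10% of 1200 mg = 120 mg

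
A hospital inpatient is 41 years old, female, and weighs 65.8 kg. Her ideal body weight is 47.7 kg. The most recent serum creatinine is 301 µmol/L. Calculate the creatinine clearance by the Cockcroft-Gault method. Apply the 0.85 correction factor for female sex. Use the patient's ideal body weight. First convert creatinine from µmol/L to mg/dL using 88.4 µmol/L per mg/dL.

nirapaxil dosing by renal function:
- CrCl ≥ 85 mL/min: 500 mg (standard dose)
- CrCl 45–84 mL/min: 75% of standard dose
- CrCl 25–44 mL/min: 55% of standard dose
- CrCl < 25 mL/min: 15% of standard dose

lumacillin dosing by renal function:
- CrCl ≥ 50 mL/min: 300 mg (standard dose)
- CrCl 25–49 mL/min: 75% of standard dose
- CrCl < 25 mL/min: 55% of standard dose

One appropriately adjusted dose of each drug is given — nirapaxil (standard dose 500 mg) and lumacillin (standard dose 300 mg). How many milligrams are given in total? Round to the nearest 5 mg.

SCr = 301 / 88.4 = 3.405 mg/dL
CrCl = (140 − 41) × 47.7 / (72 × 3.405) × 0.85 = 4722.3 / 245.16 × 0.85 ≈ 16.4 mL/min
CrCl ≈ 16 mL/min.
nirapaxil: < 25 mL/min → 15% of 500 mg = 75 mg.
lumacillin: < 25 mL/min → 55% of 300 mg = 165 mg.
Total = 75 + 165 = 240 mg.

240 mg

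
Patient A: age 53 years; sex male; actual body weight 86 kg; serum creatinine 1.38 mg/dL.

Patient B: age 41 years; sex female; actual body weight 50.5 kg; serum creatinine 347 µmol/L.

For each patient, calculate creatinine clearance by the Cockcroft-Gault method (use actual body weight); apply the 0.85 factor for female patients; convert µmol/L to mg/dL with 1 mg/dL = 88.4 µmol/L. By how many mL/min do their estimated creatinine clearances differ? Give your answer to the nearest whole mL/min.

Patient A: CrCl = (140 − 53) × 86 / (72 × 1.38) = 7482.0 / 99.36 ≈ 75.3 mL/min
Patient B: SCr = 347 / 88.4 = 3.925 mg/dL
Patient B: CrCl = (140 − 41) × 50.5 / (72 × 3.925) × 0.85 = 4999.5 / 282.60 × 0.85 ≈ 15.0 mL/min
|75.3 − 15.0| = 60.3 mL/min

60 mL/min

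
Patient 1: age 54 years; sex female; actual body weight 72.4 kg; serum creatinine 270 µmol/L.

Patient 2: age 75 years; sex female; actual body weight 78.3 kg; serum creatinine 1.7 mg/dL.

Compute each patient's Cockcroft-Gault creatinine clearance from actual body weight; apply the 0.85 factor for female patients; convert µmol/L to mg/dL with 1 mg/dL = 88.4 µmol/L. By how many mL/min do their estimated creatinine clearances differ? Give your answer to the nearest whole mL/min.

Patient 1: SCr = 270 / 88.4 = 3.054 mg/dL
Patient 1: CrCl = (140 − 54) × 72.4 / (72 × 3.054) × 0.85 = 6226.4 / 219.89 × 0.85 ≈ 24.1 mL/min
Patient 2: CrCl = (140 − 75) × 78.3 / (72 × 1.7) × 0.85 = 5089.5 / 122.40 × 0.85 ≈ 35.3 mL/min
|24.1 − 35.3| = 11.2 mL/min

11 mL/min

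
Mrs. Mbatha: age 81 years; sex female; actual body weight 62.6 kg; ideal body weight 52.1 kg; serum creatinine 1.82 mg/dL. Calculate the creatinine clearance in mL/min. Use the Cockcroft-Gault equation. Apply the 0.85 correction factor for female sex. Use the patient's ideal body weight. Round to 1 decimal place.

CrCl = (140 − 81) × 52.1 / (72 × 1.82) × 0.85 = 3073.9 / 131.04 × 0.85 ≈ 19.9 mL/min

19.9 mL/min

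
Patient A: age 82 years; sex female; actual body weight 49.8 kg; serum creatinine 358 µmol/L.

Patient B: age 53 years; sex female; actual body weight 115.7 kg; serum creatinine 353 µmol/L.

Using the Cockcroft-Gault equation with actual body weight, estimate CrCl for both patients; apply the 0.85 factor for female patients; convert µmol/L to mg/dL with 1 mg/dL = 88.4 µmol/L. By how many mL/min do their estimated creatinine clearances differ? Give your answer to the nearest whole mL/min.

Patient A: SCr = 358 / 88.4 = 4.05 mg/dL
Patient A: CrCl = (140 − 82) × 49.8 / (72 × 4.05) × 0.85 = 2888.4 / 291.60 × 0.85 ≈ 8.4 mL/min
Patient B: SCr = 353 / 88.4 = 3.993 mg/dL
Patient B: CrCl = (140 − 53) × 115.7 / (72 × 3.993) × 0.85 = 10065.9 / 287.50 × 0.85 ≈ 29.8 mL/min
|8.4 − 29.8| = 21.4 mL/min

21 mL/min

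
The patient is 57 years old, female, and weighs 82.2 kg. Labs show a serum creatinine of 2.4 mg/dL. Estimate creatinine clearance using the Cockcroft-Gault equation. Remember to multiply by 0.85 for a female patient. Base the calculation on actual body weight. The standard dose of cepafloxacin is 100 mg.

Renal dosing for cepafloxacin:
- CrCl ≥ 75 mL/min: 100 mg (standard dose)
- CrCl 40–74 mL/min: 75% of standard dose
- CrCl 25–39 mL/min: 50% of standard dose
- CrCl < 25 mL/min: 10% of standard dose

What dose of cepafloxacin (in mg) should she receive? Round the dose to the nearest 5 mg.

CrCl = (140 − 57) × 82.2 / (72 × 2.4) × 0.85 = 6822.6 / 172.80 × 0.85 ≈ 33.6 mL/min
CrCl ≈ 34 mL/min → bracket 25–39 mL/min.
50% of 100 mg = 50 mg

50 mg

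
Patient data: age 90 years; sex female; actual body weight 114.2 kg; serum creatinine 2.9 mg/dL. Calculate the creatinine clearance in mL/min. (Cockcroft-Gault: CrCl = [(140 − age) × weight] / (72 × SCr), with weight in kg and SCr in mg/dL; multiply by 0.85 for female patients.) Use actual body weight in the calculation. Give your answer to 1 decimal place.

CrCl = (140 − 90) × 114.2 / (72 × 2.9) × 0.85 = 5710.0 / 208.80 × 0.85 ≈ 23.2 mL/min

23.2 mL/min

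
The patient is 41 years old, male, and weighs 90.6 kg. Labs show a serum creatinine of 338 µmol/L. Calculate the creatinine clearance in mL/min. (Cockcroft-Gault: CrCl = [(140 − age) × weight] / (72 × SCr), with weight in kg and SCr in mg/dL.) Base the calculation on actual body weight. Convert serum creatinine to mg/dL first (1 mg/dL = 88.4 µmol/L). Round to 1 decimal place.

SCr = 338 / 88.4 = 3.824 mg/dL
CrCl = (140 − 41) × 90.6 / (72 × 3.824) = 8969.4 / 275.33 ≈ 32.6 mL/min

32.6 mL/min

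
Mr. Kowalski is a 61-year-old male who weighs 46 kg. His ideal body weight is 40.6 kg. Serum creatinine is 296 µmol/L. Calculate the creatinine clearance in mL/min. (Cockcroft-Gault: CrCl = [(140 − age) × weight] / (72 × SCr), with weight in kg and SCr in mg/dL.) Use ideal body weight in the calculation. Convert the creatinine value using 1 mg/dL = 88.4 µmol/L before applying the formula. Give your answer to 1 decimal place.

SCr = 296 / 88.4 = 3.348 mg/dL
CrCl = (140 − 61) × 40.6 / (72 × 3.348) = 3207.4 / 241.06 ≈ 13.3 mL/min

13.3 mL/min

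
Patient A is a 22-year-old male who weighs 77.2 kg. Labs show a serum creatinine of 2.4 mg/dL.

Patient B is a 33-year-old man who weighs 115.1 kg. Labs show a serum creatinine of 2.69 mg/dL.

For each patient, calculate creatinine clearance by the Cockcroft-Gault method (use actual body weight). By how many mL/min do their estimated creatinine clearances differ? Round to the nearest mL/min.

11 mL/min

Patient A: CrCl = (140 − 22) × 77.2 / (72 × 2.4) = 9109.6 / 172.80 ≈ 52.7 mL/min
Patient B: CrCl = (140 − 33) × 115.1 / (72 × 2.69) = 12315.7 / 193.68 ≈ 63.6 mL/min
|52.7 − 63.6| = 10.9 mL/min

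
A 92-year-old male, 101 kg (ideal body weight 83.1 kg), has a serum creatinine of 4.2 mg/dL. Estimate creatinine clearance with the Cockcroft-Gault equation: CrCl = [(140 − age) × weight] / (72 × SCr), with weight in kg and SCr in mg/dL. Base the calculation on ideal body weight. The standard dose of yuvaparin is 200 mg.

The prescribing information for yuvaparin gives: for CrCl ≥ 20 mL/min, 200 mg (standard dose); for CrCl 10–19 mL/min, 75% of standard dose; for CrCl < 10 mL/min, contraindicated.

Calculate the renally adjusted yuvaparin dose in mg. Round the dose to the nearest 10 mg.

150 mg

CrCl = (140 − 92) × 83.1 / (72 × 4.2) = 3988.8 / 302.40 ≈ 13.2 mL/min
CrCl ≈ 13 mL/min → bracket 10–19 mL/min.
75% of 200 mg = 150 mg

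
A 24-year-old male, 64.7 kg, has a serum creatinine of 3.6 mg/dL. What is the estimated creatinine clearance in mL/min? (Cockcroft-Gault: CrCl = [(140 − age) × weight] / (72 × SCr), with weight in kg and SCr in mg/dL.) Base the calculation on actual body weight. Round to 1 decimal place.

29.0 mL/min

CrCl = (140 − 24) × 64.7 / (72 × 3.6) = 7505.2 / 259.20 ≈ 29.0 mL/min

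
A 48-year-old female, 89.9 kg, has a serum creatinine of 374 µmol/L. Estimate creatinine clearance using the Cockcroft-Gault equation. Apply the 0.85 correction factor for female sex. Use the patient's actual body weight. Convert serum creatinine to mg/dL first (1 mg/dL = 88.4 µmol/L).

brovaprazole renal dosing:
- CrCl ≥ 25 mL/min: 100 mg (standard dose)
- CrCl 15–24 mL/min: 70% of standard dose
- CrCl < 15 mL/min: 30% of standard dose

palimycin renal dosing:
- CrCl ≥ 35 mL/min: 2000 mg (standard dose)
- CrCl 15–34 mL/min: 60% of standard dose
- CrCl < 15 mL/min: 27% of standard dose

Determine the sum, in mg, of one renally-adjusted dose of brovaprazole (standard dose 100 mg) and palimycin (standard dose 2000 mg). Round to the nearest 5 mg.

SCr = 374 / 88.4 = 4.231 mg/dL
CrCl = (140 − 48) × 89.9 / (72 × 4.231) × 0.85 = 8270.8 / 304.63 × 0.85 ≈ 23.1 mL/min
CrCl ≈ 23 mL/min.
brovaprazole: 15–24 mL/min → 70% of 100 mg = 70 mg.
palimycin: 15–34 mL/min → 60% of 2000 mg = 1200 mg.
Total = 70 + 1200 = 1270 mg.

1270 mg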